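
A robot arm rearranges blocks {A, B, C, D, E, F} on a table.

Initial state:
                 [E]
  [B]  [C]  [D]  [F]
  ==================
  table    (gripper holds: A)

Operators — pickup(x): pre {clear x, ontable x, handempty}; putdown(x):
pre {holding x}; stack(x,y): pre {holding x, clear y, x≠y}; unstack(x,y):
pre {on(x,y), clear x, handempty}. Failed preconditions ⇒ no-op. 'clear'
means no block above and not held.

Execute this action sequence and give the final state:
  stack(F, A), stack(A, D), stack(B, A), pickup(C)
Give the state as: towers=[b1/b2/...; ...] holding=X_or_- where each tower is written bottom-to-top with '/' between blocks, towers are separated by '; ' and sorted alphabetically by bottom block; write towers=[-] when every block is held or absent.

step 1 (stack(F, A)) [no-op]: towers=[B; C; D; F/E] holding=A
step 2 (stack(A, D)): towers=[B; C; D/A; F/E] holding=-
step 3 (stack(B, A)) [no-op]: towers=[B; C; D/A; F/E] holding=-
step 4 (pickup(C)): towers=[B; D/A; F/E] holding=C

towers=[B; D/A; F/E] holding=C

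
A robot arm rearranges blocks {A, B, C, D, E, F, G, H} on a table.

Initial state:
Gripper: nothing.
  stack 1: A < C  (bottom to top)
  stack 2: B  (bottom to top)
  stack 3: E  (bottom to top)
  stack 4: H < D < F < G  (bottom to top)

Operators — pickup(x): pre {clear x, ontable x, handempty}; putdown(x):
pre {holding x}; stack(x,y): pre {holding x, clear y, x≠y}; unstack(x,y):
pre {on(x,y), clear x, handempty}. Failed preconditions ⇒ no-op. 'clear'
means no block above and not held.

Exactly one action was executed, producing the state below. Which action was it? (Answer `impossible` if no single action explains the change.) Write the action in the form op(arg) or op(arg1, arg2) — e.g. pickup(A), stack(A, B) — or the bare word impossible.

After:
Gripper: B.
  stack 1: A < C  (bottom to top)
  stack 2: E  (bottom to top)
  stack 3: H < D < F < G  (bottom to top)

pickup(B)

target: towers=[A/C; E; H/D/F/G] holding=B
     unstack(G, F) → towers=[A/C; B; E; H/D/F] holding=G
         pickup(E) → towers=[A/C; B; H/D/F/G] holding=E
         pickup(B) → towers=[A/C; E; H/D/F/G] holding=B  ← match
     unstack(C, A) → towers=[A; B; E; H/D/F/G] holding=C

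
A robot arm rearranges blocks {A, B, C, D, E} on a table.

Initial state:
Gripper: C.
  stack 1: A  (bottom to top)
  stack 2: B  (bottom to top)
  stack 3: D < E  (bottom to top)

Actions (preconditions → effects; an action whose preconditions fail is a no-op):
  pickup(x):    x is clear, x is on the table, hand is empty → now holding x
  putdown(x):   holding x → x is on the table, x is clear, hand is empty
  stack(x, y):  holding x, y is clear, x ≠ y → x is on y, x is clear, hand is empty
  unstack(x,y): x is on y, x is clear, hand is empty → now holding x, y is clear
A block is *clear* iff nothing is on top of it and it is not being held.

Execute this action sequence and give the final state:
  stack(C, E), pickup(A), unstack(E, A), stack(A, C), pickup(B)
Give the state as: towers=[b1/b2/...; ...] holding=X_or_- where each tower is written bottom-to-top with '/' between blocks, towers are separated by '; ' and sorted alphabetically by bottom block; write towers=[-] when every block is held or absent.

towers=[D/E/C/A] holding=B

step 1 (stack(C, E)): towers=[A; B; D/E/C] holding=-
step 2 (pickup(A)): towers=[B; D/E/C] holding=A
step 3 (unstack(E, A)) [no-op]: towers=[B; D/E/C] holding=A
step 4 (stack(A, C)): towers=[B; D/E/C/A] holding=-
step 5 (pickup(B)): towers=[D/E/C/A] holding=B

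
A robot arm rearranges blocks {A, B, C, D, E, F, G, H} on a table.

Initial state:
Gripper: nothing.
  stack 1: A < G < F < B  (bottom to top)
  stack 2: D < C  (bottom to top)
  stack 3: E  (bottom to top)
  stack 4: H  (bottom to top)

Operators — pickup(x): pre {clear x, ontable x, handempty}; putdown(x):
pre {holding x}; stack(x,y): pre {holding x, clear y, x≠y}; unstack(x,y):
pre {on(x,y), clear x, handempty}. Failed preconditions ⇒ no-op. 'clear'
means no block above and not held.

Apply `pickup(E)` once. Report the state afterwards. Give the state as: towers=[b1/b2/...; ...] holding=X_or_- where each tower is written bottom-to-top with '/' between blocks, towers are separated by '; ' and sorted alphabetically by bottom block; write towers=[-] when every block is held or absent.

before: towers=[A/G/F/B; D/C; E; H] holding=-
pre[pickup(E)]: clear(E) yes, ontable(E) yes, handempty yes
all met → apply pickup(E)
after:  towers=[A/G/F/B; D/C; H] holding=E

towers=[A/G/F/B; D/C; H] holding=E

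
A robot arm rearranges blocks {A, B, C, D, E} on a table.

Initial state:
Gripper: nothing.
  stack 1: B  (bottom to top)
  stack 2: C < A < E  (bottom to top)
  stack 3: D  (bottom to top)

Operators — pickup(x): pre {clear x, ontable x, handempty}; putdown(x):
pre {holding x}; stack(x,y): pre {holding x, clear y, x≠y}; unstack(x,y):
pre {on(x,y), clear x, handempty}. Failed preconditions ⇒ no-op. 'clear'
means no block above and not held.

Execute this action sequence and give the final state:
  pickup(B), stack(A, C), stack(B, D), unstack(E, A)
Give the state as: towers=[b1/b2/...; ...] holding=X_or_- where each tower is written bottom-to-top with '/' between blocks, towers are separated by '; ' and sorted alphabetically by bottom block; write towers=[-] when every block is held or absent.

towers=[C/A; D/B] holding=E

step 1 (pickup(B)): towers=[C/A/E; D] holding=B
step 2 (stack(A, C)) [no-op]: towers=[C/A/E; D] holding=B
step 3 (stack(B, D)): towers=[C/A/E; D/B] holding=-
step 4 (unstack(E, A)): towers=[C/A; D/B] holding=E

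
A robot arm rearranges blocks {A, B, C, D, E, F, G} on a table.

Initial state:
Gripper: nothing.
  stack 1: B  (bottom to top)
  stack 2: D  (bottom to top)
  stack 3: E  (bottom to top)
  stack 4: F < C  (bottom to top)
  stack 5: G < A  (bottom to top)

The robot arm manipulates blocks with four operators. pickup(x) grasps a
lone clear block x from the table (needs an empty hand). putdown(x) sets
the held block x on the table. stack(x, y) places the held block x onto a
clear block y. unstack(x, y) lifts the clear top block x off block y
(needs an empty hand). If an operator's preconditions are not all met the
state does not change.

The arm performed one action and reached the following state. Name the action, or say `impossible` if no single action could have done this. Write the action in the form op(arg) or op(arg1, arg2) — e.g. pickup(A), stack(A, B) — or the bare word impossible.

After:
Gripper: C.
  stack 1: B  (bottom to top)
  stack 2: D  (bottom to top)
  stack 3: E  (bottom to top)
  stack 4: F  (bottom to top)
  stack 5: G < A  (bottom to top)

target: towers=[B; D; E; F; G/A] holding=C
         pickup(B) → towers=[D; E; F/C; G/A] holding=B
         pickup(D) → towers=[B; E; F/C; G/A] holding=D
     unstack(A, G) → towers=[B; D; E; F/C; G] holding=A
         pickup(E) → towers=[B; D; F/C; G/A] holding=E
     unstack(C, F) → towers=[B; D; E; F; G/A] holding=C  ← match

unstack(C, F)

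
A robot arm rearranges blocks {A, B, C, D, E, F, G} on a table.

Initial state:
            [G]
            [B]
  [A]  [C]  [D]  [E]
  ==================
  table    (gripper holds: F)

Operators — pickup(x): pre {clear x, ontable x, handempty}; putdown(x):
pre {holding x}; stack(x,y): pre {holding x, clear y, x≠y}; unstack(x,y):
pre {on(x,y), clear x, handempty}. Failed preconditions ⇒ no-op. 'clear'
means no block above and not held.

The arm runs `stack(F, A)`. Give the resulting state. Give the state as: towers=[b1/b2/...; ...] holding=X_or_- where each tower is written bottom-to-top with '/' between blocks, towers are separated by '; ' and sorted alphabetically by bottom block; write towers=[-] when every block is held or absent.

before: towers=[A; C; D/B/G; E] holding=F
pre[stack(F, A)]: holding(F) ✓, clear(A) ✓, F≠A ✓
all met → apply stack(F, A)
after:  towers=[A/F; C; D/B/G; E] holding=-

towers=[A/F; C; D/B/G; E] holding=-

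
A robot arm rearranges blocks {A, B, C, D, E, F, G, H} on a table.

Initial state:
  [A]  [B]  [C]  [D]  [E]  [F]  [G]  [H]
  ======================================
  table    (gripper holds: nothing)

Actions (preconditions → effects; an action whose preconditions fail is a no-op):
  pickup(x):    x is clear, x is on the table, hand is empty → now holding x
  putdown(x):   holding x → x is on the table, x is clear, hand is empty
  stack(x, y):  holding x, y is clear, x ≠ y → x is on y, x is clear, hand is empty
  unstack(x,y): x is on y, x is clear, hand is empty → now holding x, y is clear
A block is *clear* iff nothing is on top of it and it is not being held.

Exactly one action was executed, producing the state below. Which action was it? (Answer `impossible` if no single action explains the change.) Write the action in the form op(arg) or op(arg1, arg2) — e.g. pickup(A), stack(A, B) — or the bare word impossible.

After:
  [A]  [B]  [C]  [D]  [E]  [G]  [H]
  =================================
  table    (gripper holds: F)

target: towers=[A; B; C; D; E; G; H] holding=F
         pickup(G) → towers=[A; B; C; D; E; F; H] holding=G
         pickup(A) → towers=[B; C; D; E; F; G; H] holding=A
         pickup(E) → towers=[A; B; C; D; F; G; H] holding=E
         pickup(H) → towers=[A; B; C; D; E; F; G] holding=H
         pickup(B) → towers=[A; C; D; E; F; G; H] holding=B
         pickup(F) → towers=[A; B; C; D; E; G; H] holding=F  ← match
         pickup(D) → towers=[A; B; C; E; F; G; H] holding=D
         pickup(C) → towers=[A; B; D; E; F; G; H] holding=C

pickup(F)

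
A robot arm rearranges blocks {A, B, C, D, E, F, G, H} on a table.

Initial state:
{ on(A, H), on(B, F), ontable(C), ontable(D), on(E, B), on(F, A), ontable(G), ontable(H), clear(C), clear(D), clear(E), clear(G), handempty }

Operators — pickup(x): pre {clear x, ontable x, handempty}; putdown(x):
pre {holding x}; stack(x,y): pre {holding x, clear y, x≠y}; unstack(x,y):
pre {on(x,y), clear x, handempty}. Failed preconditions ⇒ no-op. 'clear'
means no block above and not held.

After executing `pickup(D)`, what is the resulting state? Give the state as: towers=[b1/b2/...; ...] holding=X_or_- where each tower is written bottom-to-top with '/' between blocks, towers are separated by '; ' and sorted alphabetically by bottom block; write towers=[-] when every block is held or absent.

towers=[C; G; H/A/F/B/E] holding=D

before: towers=[C; D; G; H/A/F/B/E] holding=-
pre[pickup(D)]: clear(D) yes, ontable(D) yes, handempty yes
all met → apply pickup(D)
after:  towers=[C; G; H/A/F/B/E] holding=D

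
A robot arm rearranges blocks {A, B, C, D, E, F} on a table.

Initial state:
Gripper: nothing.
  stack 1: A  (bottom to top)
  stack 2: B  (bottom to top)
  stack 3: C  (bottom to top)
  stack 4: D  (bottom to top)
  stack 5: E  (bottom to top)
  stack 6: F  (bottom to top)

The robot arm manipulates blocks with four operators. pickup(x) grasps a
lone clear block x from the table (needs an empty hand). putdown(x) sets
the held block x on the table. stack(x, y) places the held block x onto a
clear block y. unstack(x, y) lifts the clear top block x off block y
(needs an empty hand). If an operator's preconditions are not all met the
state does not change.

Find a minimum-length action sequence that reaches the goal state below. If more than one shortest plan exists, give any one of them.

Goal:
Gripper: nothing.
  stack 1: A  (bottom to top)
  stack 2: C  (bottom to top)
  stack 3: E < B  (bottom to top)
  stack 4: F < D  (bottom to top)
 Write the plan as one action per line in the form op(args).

pickup(B)
stack(B, E)
pickup(D)
stack(D, F)

step 1 (pickup(B)): towers=[A; C; D; E; F] holding=B
step 2 (stack(B, E)): towers=[A; C; D; E/B; F] holding=-
step 3 (pickup(D)): towers=[A; C; E/B; F] holding=D
step 4 (stack(D, F)): towers=[A; C; E/B; F/D] holding=-
goal check: towers=[A; C; E/B; F/D] holding=- — reached (length 4, optimal by BFS)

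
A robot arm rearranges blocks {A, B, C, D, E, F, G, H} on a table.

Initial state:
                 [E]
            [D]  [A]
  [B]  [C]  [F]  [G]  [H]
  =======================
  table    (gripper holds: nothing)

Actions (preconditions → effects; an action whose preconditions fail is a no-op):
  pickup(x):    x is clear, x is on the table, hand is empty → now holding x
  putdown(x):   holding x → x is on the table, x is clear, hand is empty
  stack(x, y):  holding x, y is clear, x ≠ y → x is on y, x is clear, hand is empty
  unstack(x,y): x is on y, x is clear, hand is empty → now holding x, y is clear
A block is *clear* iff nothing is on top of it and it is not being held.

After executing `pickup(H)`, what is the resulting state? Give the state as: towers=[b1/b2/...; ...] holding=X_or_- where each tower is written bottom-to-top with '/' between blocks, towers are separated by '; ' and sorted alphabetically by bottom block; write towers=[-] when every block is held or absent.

towers=[B; C; F/D; G/A/E] holding=H

before: towers=[B; C; F/D; G/A/E; H] holding=-
pre[pickup(H)]: clear(H) ✓, ontable(H) ✓, handempty ✓
all met → apply pickup(H)
after:  towers=[B; C; F/D; G/A/E] holding=H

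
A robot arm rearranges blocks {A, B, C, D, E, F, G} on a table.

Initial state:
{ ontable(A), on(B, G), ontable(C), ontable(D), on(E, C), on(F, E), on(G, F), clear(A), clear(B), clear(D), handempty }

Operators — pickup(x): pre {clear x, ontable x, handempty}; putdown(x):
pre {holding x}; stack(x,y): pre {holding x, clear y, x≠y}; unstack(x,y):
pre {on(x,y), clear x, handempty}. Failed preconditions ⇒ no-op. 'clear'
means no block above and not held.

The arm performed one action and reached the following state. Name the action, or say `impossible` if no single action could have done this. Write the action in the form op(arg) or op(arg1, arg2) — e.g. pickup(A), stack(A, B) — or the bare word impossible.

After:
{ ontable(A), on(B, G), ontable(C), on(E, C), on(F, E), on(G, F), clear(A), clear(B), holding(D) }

pickup(D)

target: towers=[A; C/E/F/G/B] holding=D
     unstack(B, G) → towers=[A; C/E/F/G; D] holding=B
         pickup(D) → towers=[A; C/E/F/G/B] holding=D  ← match
         pickup(A) → towers=[C/E/F/G/B; D] holding=A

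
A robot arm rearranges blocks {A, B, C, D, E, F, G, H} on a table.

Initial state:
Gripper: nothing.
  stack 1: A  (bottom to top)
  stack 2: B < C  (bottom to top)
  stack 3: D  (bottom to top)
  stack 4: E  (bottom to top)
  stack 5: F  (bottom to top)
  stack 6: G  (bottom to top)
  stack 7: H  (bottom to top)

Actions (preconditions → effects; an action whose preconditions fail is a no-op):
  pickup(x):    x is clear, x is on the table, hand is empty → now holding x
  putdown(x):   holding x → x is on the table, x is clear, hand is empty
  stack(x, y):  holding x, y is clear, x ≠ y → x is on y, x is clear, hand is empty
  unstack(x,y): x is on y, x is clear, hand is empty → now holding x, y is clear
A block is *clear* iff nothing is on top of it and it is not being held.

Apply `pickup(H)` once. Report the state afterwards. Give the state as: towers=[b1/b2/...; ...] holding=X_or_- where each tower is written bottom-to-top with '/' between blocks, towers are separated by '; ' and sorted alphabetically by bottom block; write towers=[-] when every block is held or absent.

towers=[A; B/C; D; E; F; G] holding=H

before: towers=[A; B/C; D; E; F; G; H] holding=-
pre[pickup(H)]: clear(H) ok, ontable(H) ok, handempty ok
all met → apply pickup(H)
after:  towers=[A; B/C; D; E; F; G] holding=H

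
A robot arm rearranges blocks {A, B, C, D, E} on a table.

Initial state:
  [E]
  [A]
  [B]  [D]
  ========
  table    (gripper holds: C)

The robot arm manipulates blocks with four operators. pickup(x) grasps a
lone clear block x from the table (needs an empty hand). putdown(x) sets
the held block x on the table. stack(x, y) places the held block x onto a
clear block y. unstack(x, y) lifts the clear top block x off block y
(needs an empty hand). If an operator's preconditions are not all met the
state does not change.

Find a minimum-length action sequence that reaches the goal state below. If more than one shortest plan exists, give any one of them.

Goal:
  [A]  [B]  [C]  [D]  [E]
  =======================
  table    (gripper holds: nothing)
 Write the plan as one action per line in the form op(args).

step 1 (putdown(C)): towers=[B/A/E; C; D] holding=-
step 2 (unstack(E, A)): towers=[B/A; C; D] holding=E
step 3 (putdown(E)): towers=[B/A; C; D; E] holding=-
step 4 (unstack(A, B)): towers=[B; C; D; E] holding=A
step 5 (putdown(A)): towers=[A; B; C; D; E] holding=-
goal check: towers=[A; B; C; D; E] holding=- — reached (length 5, optimal by BFS)

putdown(C)
unstack(E, A)
putdown(E)
unstack(A, B)
putdown(A)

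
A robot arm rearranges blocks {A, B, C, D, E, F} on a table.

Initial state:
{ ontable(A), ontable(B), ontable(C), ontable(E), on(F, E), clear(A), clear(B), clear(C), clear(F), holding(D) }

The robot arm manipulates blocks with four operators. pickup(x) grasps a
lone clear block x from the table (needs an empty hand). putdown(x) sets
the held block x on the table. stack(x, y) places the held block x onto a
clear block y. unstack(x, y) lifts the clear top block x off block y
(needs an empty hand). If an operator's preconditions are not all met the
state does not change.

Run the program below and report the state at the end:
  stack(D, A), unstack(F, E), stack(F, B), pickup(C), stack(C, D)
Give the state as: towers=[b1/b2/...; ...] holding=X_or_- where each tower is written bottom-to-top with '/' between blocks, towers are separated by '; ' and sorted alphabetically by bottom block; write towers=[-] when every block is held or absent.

step 1 (stack(D, A)): towers=[A/D; B; C; E/F] holding=-
step 2 (unstack(F, E)): towers=[A/D; B; C; E] holding=F
step 3 (stack(F, B)): towers=[A/D; B/F; C; E] holding=-
step 4 (pickup(C)): towers=[A/D; B/F; E] holding=C
step 5 (stack(C, D)): towers=[A/D/C; B/F; E] holding=-

towers=[A/D/C; B/F; E] holding=-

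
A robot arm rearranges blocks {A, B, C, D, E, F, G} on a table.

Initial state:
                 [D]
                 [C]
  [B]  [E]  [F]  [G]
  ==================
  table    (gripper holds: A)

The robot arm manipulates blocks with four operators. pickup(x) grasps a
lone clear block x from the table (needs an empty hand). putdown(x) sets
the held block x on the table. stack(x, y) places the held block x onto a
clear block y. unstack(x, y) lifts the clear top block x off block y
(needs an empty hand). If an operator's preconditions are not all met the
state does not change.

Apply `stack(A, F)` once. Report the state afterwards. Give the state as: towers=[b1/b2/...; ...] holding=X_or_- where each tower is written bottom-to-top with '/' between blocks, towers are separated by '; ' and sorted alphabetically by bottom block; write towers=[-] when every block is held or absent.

before: towers=[B; E; F; G/C/D] holding=A
pre[stack(A, F)]: holding(A) yes, clear(F) yes, A≠F yes
all met → apply stack(A, F)
after:  towers=[B; E; F/A; G/C/D] holding=-

towers=[B; E; F/A; G/C/D] holding=-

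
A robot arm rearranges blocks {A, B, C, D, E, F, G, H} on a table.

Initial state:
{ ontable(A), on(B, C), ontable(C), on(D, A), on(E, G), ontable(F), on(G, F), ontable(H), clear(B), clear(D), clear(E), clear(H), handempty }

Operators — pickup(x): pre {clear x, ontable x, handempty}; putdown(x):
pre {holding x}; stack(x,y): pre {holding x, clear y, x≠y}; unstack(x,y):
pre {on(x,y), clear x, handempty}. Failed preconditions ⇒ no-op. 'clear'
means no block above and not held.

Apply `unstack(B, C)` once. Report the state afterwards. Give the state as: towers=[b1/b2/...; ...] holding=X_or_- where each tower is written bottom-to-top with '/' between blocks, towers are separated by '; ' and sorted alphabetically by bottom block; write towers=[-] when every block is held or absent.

towers=[A/D; C; F/G/E; H] holding=B

before: towers=[A/D; C/B; F/G/E; H] holding=-
pre[unstack(B, C)]: on(B,C) ok, clear(B) ok, handempty ok
all met → apply unstack(B, C)
after:  towers=[A/D; C; F/G/E; H] holding=B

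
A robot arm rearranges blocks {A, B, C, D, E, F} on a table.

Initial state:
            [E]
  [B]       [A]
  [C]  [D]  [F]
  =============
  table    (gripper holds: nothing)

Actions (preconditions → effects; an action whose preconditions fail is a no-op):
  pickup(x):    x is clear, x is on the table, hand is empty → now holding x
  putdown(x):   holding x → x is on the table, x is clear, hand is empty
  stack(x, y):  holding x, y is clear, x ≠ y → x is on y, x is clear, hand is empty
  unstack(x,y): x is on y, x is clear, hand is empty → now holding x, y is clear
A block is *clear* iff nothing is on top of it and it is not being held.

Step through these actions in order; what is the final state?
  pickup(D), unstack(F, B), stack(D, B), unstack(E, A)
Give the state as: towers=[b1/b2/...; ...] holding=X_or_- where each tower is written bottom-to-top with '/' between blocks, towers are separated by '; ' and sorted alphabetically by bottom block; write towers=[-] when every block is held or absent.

towers=[C/B/D; F/A] holding=E

step 1 (pickup(D)): towers=[C/B; F/A/E] holding=D
step 2 (unstack(F, B)) [no-op]: towers=[C/B; F/A/E] holding=D
step 3 (stack(D, B)): towers=[C/B/D; F/A/E] holding=-
step 4 (unstack(E, A)): towers=[C/B/D; F/A] holding=E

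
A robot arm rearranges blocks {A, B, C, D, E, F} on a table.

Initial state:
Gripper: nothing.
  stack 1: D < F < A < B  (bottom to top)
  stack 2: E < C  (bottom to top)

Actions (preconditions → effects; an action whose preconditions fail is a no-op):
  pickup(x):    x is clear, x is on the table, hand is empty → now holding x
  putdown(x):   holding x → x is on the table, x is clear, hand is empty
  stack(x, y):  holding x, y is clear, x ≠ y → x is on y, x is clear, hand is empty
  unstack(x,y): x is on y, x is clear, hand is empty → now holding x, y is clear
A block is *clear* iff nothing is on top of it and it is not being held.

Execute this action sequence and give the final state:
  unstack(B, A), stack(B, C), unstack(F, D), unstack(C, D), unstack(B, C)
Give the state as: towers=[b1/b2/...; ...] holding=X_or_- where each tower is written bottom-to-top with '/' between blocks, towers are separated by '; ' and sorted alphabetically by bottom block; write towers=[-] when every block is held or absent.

step 1 (unstack(B, A)): towers=[D/F/A; E/C] holding=B
step 2 (stack(B, C)): towers=[D/F/A; E/C/B] holding=-
step 3 (unstack(F, D)) [no-op]: towers=[D/F/A; E/C/B] holding=-
step 4 (unstack(C, D)) [no-op]: towers=[D/F/A; E/C/B] holding=-
step 5 (unstack(B, C)): towers=[D/F/A; E/C] holding=B

towers=[D/F/A; E/C] holding=B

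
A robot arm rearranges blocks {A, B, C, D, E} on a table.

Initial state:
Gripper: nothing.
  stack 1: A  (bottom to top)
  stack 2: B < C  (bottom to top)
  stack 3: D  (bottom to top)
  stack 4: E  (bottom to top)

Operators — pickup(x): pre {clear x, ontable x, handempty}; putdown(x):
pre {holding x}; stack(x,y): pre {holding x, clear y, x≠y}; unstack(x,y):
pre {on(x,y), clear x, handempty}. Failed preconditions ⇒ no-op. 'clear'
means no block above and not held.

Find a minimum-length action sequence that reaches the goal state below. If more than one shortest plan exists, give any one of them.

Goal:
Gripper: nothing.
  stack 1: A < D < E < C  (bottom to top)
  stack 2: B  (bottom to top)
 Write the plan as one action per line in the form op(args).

pickup(D)
stack(D, A)
pickup(E)
stack(E, D)
unstack(C, B)
stack(C, E)

step 1 (pickup(D)): towers=[A; B/C; E] holding=D
step 2 (stack(D, A)): towers=[A/D; B/C; E] holding=-
step 3 (pickup(E)): towers=[A/D; B/C] holding=E
step 4 (stack(E, D)): towers=[A/D/E; B/C] holding=-
step 5 (unstack(C, B)): towers=[A/D/E; B] holding=C
step 6 (stack(C, E)): towers=[A/D/E/C; B] holding=-
goal check: towers=[A/D/E/C; B] holding=- — reached (length 6, optimal by BFS)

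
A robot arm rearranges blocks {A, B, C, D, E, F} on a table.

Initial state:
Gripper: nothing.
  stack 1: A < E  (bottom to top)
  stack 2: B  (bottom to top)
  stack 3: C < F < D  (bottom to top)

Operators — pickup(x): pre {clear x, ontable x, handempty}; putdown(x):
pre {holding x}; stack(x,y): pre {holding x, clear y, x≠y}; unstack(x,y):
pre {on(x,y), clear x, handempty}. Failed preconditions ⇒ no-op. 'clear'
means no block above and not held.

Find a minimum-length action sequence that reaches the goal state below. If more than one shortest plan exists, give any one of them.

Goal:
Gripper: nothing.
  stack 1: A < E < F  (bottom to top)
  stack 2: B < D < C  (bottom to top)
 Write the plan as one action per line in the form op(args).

unstack(D, F)
stack(D, B)
unstack(F, C)
stack(F, E)
pickup(C)
stack(C, D)

step 1 (unstack(D, F)): towers=[A/E; B; C/F] holding=D
step 2 (stack(D, B)): towers=[A/E; B/D; C/F] holding=-
step 3 (unstack(F, C)): towers=[A/E; B/D; C] holding=F
step 4 (stack(F, E)): towers=[A/E/F; B/D; C] holding=-
step 5 (pickup(C)): towers=[A/E/F; B/D] holding=C
step 6 (stack(C, D)): towers=[A/E/F; B/D/C] holding=-
goal check: towers=[A/E/F; B/D/C] holding=- — reached (length 6, optimal by BFS)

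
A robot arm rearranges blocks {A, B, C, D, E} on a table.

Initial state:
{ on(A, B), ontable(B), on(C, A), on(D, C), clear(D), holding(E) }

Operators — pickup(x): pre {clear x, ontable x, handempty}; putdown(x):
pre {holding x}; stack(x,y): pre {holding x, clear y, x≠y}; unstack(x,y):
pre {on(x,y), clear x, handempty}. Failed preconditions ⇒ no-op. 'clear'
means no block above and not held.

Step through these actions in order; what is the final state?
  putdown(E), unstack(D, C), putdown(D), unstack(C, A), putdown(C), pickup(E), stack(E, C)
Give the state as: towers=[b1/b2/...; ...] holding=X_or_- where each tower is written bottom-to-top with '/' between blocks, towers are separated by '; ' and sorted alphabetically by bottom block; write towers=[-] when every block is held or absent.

towers=[B/A; C/E; D] holding=-

step 1 (putdown(E)): towers=[B/A/C/D; E] holding=-
step 2 (unstack(D, C)): towers=[B/A/C; E] holding=D
step 3 (putdown(D)): towers=[B/A/C; D; E] holding=-
step 4 (unstack(C, A)): towers=[B/A; D; E] holding=C
step 5 (putdown(C)): towers=[B/A; C; D; E] holding=-
step 6 (pickup(E)): towers=[B/A; C; D] holding=E
step 7 (stack(E, C)): towers=[B/A; C/E; D] holding=-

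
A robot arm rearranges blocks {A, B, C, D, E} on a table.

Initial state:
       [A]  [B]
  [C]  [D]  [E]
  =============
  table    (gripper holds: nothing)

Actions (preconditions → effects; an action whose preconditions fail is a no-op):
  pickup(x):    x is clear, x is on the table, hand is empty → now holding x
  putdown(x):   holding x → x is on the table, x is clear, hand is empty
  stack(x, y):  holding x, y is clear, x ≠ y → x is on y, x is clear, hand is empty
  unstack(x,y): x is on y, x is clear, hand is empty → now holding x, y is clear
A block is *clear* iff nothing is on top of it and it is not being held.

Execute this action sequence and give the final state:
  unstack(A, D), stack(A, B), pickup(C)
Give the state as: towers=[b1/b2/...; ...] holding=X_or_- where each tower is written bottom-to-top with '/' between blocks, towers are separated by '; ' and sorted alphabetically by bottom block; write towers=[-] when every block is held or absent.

step 1 (unstack(A, D)): towers=[C; D; E/B] holding=A
step 2 (stack(A, B)): towers=[C; D; E/B/A] holding=-
step 3 (pickup(C)): towers=[D; E/B/A] holding=C

towers=[D; E/B/A] holding=C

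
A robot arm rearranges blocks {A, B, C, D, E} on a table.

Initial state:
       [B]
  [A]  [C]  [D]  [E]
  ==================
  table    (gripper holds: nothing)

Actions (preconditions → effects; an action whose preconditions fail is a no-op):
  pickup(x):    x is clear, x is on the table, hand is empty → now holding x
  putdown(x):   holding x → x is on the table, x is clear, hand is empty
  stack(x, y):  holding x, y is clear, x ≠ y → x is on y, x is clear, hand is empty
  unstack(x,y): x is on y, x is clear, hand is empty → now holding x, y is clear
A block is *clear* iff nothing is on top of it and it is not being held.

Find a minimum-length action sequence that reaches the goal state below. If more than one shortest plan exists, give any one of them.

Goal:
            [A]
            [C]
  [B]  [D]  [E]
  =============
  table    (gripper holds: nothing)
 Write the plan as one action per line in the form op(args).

step 1 (unstack(B, C)): towers=[A; C; D; E] holding=B
step 2 (putdown(B)): towers=[A; B; C; D; E] holding=-
step 3 (pickup(C)): towers=[A; B; D; E] holding=C
step 4 (stack(C, E)): towers=[A; B; D; E/C] holding=-
step 5 (pickup(A)): towers=[B; D; E/C] holding=A
step 6 (stack(A, C)): towers=[B; D; E/C/A] holding=-
goal check: towers=[B; D; E/C/A] holding=- — reached (length 6, optimal by BFS)

unstack(B, C)
putdown(B)
pickup(C)
stack(C, E)
pickup(A)
stack(A, C)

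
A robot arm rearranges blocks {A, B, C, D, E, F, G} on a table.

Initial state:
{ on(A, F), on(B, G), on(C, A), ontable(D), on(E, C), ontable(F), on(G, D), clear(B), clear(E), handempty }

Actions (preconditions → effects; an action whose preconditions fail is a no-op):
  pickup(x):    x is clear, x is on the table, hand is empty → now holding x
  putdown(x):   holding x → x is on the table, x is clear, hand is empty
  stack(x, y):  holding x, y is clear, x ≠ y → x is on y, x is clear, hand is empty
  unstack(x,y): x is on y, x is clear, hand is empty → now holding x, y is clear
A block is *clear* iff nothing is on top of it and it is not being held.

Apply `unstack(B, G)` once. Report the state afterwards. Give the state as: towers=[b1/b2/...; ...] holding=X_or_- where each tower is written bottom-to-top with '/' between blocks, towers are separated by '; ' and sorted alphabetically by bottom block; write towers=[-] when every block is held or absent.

before: towers=[D/G/B; F/A/C/E] holding=-
pre[unstack(B, G)]: on(B,G) ok, clear(B) ok, handempty ok
all met → apply unstack(B, G)
after:  towers=[D/G; F/A/C/E] holding=B

towers=[D/G; F/A/C/E] holding=B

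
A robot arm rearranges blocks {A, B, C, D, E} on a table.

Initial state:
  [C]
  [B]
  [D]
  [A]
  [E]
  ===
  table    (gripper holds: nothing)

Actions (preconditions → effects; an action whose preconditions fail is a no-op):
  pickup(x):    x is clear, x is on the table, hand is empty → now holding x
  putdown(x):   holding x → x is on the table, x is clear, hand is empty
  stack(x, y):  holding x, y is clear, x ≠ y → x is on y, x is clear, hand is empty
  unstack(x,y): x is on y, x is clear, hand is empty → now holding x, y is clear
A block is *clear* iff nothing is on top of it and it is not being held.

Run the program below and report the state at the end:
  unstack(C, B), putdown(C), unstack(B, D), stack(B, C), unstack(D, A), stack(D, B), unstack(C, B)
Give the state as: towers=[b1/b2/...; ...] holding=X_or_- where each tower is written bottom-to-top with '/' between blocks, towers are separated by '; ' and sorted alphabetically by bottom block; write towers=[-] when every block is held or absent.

towers=[C/B/D; E/A] holding=-

step 1 (unstack(C, B)): towers=[E/A/D/B] holding=C
step 2 (putdown(C)): towers=[C; E/A/D/B] holding=-
step 3 (unstack(B, D)): towers=[C; E/A/D] holding=B
step 4 (stack(B, C)): towers=[C/B; E/A/D] holding=-
step 5 (unstack(D, A)): towers=[C/B; E/A] holding=D
step 6 (stack(D, B)): towers=[C/B/D; E/A] holding=-
step 7 (unstack(C, B)) [no-op]: towers=[C/B/D; E/A] holding=-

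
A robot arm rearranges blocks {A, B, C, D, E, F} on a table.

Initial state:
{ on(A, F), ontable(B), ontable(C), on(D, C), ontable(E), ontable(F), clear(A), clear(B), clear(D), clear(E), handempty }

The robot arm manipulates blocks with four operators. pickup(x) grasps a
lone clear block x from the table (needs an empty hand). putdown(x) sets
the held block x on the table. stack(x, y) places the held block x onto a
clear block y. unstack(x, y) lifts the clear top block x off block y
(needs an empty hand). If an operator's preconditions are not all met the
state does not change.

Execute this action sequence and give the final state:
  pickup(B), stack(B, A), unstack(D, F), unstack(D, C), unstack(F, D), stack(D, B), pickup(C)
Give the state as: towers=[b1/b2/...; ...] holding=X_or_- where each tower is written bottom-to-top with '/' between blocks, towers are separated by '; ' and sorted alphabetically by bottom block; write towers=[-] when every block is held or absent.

step 1 (pickup(B)): towers=[C/D; E; F/A] holding=B
step 2 (stack(B, A)): towers=[C/D; E; F/A/B] holding=-
step 3 (unstack(D, F)) [no-op]: towers=[C/D; E; F/A/B] holding=-
step 4 (unstack(D, C)): towers=[C; E; F/A/B] holding=D
step 5 (unstack(F, D)) [no-op]: towers=[C; E; F/A/B] holding=D
step 6 (stack(D, B)): towers=[C; E; F/A/B/D] holding=-
step 7 (pickup(C)): towers=[E; F/A/B/D] holding=C

towers=[E; F/A/B/D] holding=C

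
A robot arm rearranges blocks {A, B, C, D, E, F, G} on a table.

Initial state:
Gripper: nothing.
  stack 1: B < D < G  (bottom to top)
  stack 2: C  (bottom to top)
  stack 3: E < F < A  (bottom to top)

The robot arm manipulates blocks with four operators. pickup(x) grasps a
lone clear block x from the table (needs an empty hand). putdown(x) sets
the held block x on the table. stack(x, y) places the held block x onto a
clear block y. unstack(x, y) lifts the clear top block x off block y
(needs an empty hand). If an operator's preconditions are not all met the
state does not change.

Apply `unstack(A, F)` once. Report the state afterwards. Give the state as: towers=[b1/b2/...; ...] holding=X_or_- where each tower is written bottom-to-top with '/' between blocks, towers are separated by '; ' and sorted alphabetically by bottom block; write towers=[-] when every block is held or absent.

towers=[B/D/G; C; E/F] holding=A

before: towers=[B/D/G; C; E/F/A] holding=-
pre[unstack(A, F)]: on(A,F) ✓, clear(A) ✓, handempty ✓
all met → apply unstack(A, F)
after:  towers=[B/D/G; C; E/F] holding=A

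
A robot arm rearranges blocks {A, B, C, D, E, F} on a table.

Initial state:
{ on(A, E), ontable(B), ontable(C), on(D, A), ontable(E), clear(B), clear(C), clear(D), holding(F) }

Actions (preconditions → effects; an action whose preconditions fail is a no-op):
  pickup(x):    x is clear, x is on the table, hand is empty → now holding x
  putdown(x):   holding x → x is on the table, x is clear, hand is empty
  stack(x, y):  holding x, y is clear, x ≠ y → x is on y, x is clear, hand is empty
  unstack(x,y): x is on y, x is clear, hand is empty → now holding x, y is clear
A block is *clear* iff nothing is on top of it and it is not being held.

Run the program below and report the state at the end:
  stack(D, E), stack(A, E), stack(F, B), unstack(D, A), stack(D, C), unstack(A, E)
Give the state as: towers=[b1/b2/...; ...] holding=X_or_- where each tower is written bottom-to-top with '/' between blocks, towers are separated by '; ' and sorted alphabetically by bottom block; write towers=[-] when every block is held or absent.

towers=[B/F; C/D; E] holding=A

step 1 (stack(D, E)) [no-op]: towers=[B; C; E/A/D] holding=F
step 2 (stack(A, E)) [no-op]: towers=[B; C; E/A/D] holding=F
step 3 (stack(F, B)): towers=[B/F; C; E/A/D] holding=-
step 4 (unstack(D, A)): towers=[B/F; C; E/A] holding=D
step 5 (stack(D, C)): towers=[B/F; C/D; E/A] holding=-
step 6 (unstack(A, E)): towers=[B/F; C/D; E] holding=A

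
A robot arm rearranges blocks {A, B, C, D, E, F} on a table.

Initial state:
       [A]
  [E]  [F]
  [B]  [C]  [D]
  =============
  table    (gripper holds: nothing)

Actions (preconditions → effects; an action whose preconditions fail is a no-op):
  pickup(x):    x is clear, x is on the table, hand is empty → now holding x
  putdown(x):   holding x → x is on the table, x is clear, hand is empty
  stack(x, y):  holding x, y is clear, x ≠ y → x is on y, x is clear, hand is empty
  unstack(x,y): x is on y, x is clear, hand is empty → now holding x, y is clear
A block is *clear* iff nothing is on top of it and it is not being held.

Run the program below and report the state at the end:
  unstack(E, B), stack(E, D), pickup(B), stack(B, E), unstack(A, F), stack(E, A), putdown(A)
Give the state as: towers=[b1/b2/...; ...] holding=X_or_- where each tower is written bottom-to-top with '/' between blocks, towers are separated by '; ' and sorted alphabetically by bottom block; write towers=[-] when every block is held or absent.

step 1 (unstack(E, B)): towers=[B; C/F/A; D] holding=E
step 2 (stack(E, D)): towers=[B; C/F/A; D/E] holding=-
step 3 (pickup(B)): towers=[C/F/A; D/E] holding=B
step 4 (stack(B, E)): towers=[C/F/A; D/E/B] holding=-
step 5 (unstack(A, F)): towers=[C/F; D/E/B] holding=A
step 6 (stack(E, A)) [no-op]: towers=[C/F; D/E/B] holding=A
step 7 (putdown(A)): towers=[A; C/F; D/E/B] holding=-

towers=[A; C/F; D/E/B] holding=-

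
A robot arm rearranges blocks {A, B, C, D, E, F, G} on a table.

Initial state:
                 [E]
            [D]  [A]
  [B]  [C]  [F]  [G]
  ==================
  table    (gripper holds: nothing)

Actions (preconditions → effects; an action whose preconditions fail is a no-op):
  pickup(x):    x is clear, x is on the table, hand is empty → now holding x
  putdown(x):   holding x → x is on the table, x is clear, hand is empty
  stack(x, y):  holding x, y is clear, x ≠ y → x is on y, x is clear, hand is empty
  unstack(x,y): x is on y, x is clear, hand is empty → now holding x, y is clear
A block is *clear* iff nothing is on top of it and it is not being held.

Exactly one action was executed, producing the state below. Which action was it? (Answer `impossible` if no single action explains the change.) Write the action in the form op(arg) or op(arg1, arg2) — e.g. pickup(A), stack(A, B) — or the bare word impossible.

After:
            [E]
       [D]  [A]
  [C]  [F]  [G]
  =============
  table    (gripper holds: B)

pickup(B)

target: towers=[C; F/D; G/A/E] holding=B
         pickup(B) → towers=[C; F/D; G/A/E] holding=B  ← match
     unstack(D, F) → towers=[B; C; F; G/A/E] holding=D
     unstack(E, A) → towers=[B; C; F/D; G/A] holding=E
         pickup(C) → towers=[B; F/D; G/A/E] holding=C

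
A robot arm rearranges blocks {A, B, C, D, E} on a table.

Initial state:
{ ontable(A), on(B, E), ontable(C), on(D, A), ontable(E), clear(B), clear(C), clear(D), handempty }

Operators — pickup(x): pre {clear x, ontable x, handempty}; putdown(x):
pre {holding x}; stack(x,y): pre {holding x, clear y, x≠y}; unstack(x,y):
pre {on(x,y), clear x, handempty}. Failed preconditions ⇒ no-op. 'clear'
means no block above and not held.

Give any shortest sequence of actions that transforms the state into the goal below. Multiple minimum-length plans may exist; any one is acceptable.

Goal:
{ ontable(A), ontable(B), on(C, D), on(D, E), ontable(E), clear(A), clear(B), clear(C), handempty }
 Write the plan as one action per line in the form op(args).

unstack(B, E)
putdown(B)
unstack(D, A)
stack(D, E)
pickup(C)
stack(C, D)

step 1 (unstack(B, E)): towers=[A/D; C; E] holding=B
step 2 (putdown(B)): towers=[A/D; B; C; E] holding=-
step 3 (unstack(D, A)): towers=[A; B; C; E] holding=D
step 4 (stack(D, E)): towers=[A; B; C; E/D] holding=-
step 5 (pickup(C)): towers=[A; B; E/D] holding=C
step 6 (stack(C, D)): towers=[A; B; E/D/C] holding=-
goal check: towers=[A; B; E/D/C] holding=- — reached (length 6, optimal by BFS)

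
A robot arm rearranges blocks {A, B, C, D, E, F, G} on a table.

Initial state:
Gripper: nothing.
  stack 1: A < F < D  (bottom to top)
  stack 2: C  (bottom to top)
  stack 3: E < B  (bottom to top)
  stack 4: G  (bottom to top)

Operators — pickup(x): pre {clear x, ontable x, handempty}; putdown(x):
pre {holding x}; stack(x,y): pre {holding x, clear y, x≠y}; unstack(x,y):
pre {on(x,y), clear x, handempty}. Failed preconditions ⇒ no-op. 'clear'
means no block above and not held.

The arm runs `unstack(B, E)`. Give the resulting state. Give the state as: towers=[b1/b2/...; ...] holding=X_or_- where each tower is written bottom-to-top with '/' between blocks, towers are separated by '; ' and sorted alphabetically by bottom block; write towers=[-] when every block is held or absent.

towers=[A/F/D; C; E; G] holding=B

before: towers=[A/F/D; C; E/B; G] holding=-
pre[unstack(B, E)]: on(B,E) ok, clear(B) ok, handempty ok
all met → apply unstack(B, E)
after:  towers=[A/F/D; C; E; G] holding=B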